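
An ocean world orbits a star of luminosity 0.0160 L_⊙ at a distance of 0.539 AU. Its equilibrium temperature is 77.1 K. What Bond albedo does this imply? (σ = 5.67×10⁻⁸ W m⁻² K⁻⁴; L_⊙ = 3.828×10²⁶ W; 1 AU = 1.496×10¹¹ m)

A ≈ 0.89

d = 0.539 AU = 8.06×10¹⁰ m.
L = 0.0160 × 3.828×10²⁶ = 6.12×10²⁴ W.
Flux: S = L/(4πd²) = 6.12×10²⁴/(4π×(8.06×10¹⁰)²) = 75.0 W m⁻².
From T_eq⁴ = S(1−A)/(4σ): 1−A = 4σT_eq⁴/S.
1−A = 4 × 5.67×10⁻⁸ × (77.1)⁴ / 75.0 = 0.107.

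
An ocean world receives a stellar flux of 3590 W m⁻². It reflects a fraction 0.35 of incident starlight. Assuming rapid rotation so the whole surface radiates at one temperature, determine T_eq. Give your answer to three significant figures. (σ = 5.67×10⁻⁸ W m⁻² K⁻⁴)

T_eq ≈ 318 K

Energy balance: absorbed = emitted ⇒ πR²·S(1−A) = 4πR²·σT_eq⁴, so T_eq⁴ = S(1−A)/(4σ).
T_eq = [3590 × 0.65 / (4 × 5.67×10⁻⁸)]^(1/4) = (1.03×10¹⁰)^(1/4) = 318 K.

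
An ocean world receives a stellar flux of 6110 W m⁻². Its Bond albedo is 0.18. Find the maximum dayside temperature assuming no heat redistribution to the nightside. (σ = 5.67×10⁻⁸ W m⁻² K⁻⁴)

With no redistribution each surface element balances locally: S(1−A) = σT⁴.
T = [6110 × 0.82 / 5.67×10⁻⁸]^(1/4) = (8.84×10¹⁰)^(1/4) = 545 K.

T_ss ≈ 545 K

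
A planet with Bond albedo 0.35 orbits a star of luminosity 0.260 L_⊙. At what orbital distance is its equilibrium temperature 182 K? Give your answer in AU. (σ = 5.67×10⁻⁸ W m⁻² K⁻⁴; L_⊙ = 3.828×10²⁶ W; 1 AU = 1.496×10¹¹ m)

d ≈ 0.961 AU

L = 0.260 × 3.828×10²⁶ = 9.95×10²⁵ W.
From T_eq⁴ = L(1−A)/(16πσd²): d = √[L(1−A)/(16πσT_eq⁴)].
d = √[9.95×10²⁵ × 0.65 / (16π × 5.67×10⁻⁸ × (182)⁴)] = 1.44×10¹¹ m = 0.961 AU.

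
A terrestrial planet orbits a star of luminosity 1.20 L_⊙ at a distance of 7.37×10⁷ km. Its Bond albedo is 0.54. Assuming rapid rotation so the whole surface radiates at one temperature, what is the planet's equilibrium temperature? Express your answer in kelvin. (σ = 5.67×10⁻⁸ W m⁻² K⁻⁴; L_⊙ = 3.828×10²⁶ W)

d = 7.37×10⁷ km = 7.37×10¹⁰ m.
L = 1.20 × 3.828×10²⁶ = 4.59×10²⁶ W.
Flux: S = L/(4πd²) = 4.59×10²⁶/(4π×(7.37×10¹⁰)²) = 6730 W m⁻².
Energy balance: absorbed = emitted ⇒ πR²·S(1−A) = 4πR²·σT_eq⁴, so T_eq⁴ = S(1−A)/(4σ).
T_eq = [6730 × 0.46 / (4 × 5.67×10⁻⁸)]^(1/4) = (1.36×10¹⁰)^(1/4) = 342 K.

T_eq ≈ 342 K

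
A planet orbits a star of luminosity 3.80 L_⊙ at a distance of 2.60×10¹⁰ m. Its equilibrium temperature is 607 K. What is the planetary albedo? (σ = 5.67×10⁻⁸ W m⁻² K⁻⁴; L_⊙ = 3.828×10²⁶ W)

L = 3.80 × 3.828×10²⁶ = 1.45×10²⁷ W.
Flux: S = L/(4πd²) = 1.45×10²⁷/(4π×(2.60×10¹⁰)²) = 1.71×10⁵ W m⁻².
From T_eq⁴ = S(1−A)/(4σ): 1−A = 4σT_eq⁴/S.
1−A = 4 × 5.67×10⁻⁸ × (607)⁴ / 1.71×10⁵ = 0.180.

A ≈ 0.82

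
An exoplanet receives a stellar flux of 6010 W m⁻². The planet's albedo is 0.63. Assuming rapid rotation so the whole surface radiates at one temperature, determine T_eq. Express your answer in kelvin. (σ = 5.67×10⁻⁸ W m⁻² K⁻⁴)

T_eq ≈ 315 K

Energy balance: absorbed = emitted ⇒ πR²·S(1−A) = 4πR²·σT_eq⁴, so T_eq⁴ = S(1−A)/(4σ).
T_eq = [6010 × 0.37 / (4 × 5.67×10⁻⁸)]^(1/4) = (9.80×10⁹)^(1/4) = 315 K.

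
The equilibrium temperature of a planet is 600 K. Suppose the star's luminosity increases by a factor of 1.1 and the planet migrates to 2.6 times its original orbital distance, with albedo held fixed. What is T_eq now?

T_eq ≈ 381 K

T_eq ∝ L^(1/4) · d^(−1/2).
T′ = 600 × 1.1^(1/4) / 2.6^(1/2) = 381 K.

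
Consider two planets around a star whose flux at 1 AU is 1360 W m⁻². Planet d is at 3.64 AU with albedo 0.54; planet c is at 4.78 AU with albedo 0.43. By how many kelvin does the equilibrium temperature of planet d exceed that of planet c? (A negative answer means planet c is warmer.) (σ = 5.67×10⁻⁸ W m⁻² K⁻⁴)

ΔT ≈ 9.5 K

T_eq = [S₀(1−A)/(4σd²)]^(1/4), so T ∝ (1−A)^(1/4) / √d.
T₁ = [1360×0.46/(4×5.67×10⁻⁸×3.64²)]^(1/4) = 120.12 K.
T₂ = [1360×0.57/(4×5.67×10⁻⁸×4.78²)]^(1/4) = 110.59 K.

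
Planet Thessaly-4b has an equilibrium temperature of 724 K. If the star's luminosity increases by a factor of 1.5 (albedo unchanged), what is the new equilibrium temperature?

T_eq ≈ 801 K

T_eq ∝ L^(1/4) · d^(−1/2).
T′ = 724 × 1.5^(1/4) = 801 K.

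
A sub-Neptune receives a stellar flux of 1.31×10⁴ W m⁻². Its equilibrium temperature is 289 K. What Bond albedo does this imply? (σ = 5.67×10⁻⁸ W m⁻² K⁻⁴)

From T_eq⁴ = S(1−A)/(4σ): 1−A = 4σT_eq⁴/S.
1−A = 4 × 5.67×10⁻⁸ × (289)⁴ / 1.31×10⁴ = 0.121.

A ≈ 0.88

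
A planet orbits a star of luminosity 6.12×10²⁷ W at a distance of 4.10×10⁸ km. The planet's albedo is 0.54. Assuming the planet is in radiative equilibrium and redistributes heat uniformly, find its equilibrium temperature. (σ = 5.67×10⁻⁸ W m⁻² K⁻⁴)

T_eq ≈ 277 K

d = 4.10×10⁸ km = 4.10×10¹¹ m.
Flux: S = L/(4πd²) = 6.12×10²⁷/(4π×(4.10×10¹¹)²) = 2900 W m⁻².
Energy balance: absorbed = emitted ⇒ πR²·S(1−A) = 4πR²·σT_eq⁴, so T_eq⁴ = S(1−A)/(4σ).
T_eq = [2900 × 0.46 / (4 × 5.67×10⁻⁸)]^(1/4) = (5.88×10⁹)^(1/4) = 277 K.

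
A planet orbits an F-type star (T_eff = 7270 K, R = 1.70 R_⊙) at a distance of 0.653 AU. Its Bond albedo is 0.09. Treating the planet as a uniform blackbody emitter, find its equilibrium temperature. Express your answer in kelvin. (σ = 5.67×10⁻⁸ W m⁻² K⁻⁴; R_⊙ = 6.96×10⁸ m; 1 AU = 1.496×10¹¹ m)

R_⋆ = 1.70 × 6.96×10⁸ = 1.18×10⁹ m.
d = 0.653 AU = 9.77×10¹⁰ m.
L = 4πR_⋆²σT_⋆⁴ = 4π(1.18×10⁹)² × 5.67×10⁻⁸ × (7270)⁴ = 2.79×10²⁷ W.
S = L/(4πd²) = 2.32×10⁴ W m⁻².
Energy balance: absorbed = emitted ⇒ πR²·S(1−A) = 4πR²·σT_eq⁴, so T_eq⁴ = S(1−A)/(4σ).
T_eq = [2.32×10⁴ × 0.91 / (4 × 5.67×10⁻⁸)]^(1/4) = (9.32×10¹⁰)^(1/4) = 553 K.

T_eq ≈ 553 K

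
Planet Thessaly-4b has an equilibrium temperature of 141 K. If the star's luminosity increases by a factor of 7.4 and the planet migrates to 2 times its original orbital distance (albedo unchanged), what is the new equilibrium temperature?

T_eq ≈ 164 K

T_eq ∝ L^(1/4) · d^(−1/2).
T′ = 141 × 7.4^(1/4) / 2^(1/2) = 164 K.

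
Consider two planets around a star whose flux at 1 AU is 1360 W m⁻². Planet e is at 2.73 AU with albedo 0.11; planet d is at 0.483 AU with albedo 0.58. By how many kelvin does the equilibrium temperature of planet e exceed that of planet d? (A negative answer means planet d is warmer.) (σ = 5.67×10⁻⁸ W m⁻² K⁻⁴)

T_eq = [S₀(1−A)/(4σd²)]^(1/4), so T ∝ (1−A)^(1/4) / √d.
T₁ = [1360×0.89/(4×5.67×10⁻⁸×2.73²)]^(1/4) = 163.58 K.
T₂ = [1360×0.42/(4×5.67×10⁻⁸×0.483²)]^(1/4) = 322.34 K.

ΔT ≈ -158.8 K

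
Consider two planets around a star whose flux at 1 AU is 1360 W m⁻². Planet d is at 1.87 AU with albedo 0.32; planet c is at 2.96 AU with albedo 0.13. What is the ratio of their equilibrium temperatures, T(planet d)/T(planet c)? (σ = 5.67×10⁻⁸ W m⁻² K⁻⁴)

T₁/T₂ ≈ 1.183

T_eq = [S₀(1−A)/(4σd²)]^(1/4), so T ∝ (1−A)^(1/4) / √d.
T₁ = [1360×0.68/(4×5.67×10⁻⁸×1.87²)]^(1/4) = 184.79 K.
T₂ = [1360×0.87/(4×5.67×10⁻⁸×2.96²)]^(1/4) = 156.21 K.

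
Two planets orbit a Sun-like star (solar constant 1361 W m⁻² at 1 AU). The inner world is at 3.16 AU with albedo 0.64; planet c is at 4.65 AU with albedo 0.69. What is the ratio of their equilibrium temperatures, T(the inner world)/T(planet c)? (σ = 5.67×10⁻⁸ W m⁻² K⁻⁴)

T_eq = [S₀(1−A)/(4σd²)]^(1/4), so T ∝ (1−A)^(1/4) / √d.
T₁ = [1361×0.36/(4×5.67×10⁻⁸×3.16²)]^(1/4) = 121.28 K.
T₂ = [1361×0.31/(4×5.67×10⁻⁸×4.65²)]^(1/4) = 96.31 K.

T₁/T₂ ≈ 1.259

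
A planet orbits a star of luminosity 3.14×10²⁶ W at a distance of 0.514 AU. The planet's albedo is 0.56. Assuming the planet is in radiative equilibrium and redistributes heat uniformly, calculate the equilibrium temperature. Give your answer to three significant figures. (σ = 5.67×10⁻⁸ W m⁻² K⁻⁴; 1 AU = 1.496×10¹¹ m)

d = 0.514 AU = 7.69×10¹⁰ m.
Flux: S = L/(4πd²) = 3.14×10²⁶/(4π×(7.69×10¹⁰)²) = 4230 W m⁻².
Energy balance: absorbed = emitted ⇒ πR²·S(1−A) = 4πR²·σT_eq⁴, so T_eq⁴ = S(1−A)/(4σ).
T_eq = [4230 × 0.44 / (4 × 5.67×10⁻⁸)]^(1/4) = (8.20×10⁹)^(1/4) = 301 K.

T_eq ≈ 301 K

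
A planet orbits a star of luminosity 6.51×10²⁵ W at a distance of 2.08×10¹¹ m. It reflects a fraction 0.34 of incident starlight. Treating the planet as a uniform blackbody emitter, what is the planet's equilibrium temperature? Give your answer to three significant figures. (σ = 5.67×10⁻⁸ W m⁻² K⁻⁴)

T_eq ≈ 137 K

Flux: S = L/(4πd²) = 6.51×10²⁵/(4π×(2.08×10¹¹)²) = 120 W m⁻².
Energy balance: absorbed = emitted ⇒ πR²·S(1−A) = 4πR²·σT_eq⁴, so T_eq⁴ = S(1−A)/(4σ).
T_eq = [120 × 0.66 / (4 × 5.67×10⁻⁸)]^(1/4) = (3.48×10⁸)^(1/4) = 137 K.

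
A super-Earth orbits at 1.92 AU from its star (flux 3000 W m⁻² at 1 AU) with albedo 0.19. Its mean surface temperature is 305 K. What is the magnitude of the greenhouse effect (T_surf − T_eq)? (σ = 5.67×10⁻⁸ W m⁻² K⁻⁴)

S = 3000/1.92² = 813.8 W m⁻².
T_eq = [S(1−A)/(4σ)]^(1/4) = [813.8×0.81/(4×5.67×10⁻⁸)]^(1/4) = 232.2 K.
ΔT = T_surf − T_eq = 305 − 232.2.

ΔT ≈ 72.8 K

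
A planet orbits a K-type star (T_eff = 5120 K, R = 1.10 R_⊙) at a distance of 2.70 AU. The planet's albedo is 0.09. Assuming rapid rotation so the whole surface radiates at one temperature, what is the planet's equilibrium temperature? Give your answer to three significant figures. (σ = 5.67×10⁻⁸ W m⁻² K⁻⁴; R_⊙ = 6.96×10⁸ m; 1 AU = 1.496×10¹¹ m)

R_⋆ = 1.10 × 6.96×10⁸ = 7.66×10⁸ m.
d = 2.70 AU = 4.04×10¹¹ m.
L = 4πR_⋆²σT_⋆⁴ = 4π(7.66×10⁸)² × 5.67×10⁻⁸ × (5120)⁴ = 2.87×10²⁶ W.
S = L/(4πd²) = 140 W m⁻².
Energy balance: absorbed = emitted ⇒ πR²·S(1−A) = 4πR²·σT_eq⁴, so T_eq⁴ = S(1−A)/(4σ).
T_eq = [140 × 0.91 / (4 × 5.67×10⁻⁸)]^(1/4) = (5.62×10⁸)^(1/4) = 154 K.

T_eq ≈ 154 K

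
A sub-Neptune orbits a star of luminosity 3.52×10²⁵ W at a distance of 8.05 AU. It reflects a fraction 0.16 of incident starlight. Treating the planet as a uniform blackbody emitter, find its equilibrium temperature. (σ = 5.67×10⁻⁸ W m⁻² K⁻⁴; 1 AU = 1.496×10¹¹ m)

d = 8.05 AU = 1.20×10¹² m.
Flux: S = L/(4πd²) = 3.52×10²⁵/(4π×(1.20×10¹²)²) = 1.93 W m⁻².
Energy balance: absorbed = emitted ⇒ πR²·S(1−A) = 4πR²·σT_eq⁴, so T_eq⁴ = S(1−A)/(4σ).
T_eq = [1.93 × 0.84 / (4 × 5.67×10⁻⁸)]^(1/4) = (7.15×10⁶)^(1/4) = 51.7 K.

T_eq ≈ 51.7 K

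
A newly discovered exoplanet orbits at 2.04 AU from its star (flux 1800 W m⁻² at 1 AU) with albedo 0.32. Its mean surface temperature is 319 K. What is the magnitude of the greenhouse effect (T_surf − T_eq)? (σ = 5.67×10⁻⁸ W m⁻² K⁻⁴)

ΔT ≈ 129.2 K

S = 1800/2.04² = 432.5 W m⁻².
T_eq = [S(1−A)/(4σ)]^(1/4) = [432.5×0.68/(4×5.67×10⁻⁸)]^(1/4) = 189.8 K.
ΔT = T_surf − T_eq = 319 − 189.8.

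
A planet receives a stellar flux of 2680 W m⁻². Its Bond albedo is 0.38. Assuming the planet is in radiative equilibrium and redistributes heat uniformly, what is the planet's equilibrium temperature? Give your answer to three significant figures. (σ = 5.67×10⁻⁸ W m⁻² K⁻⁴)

T_eq ≈ 293 K

Energy balance: absorbed = emitted ⇒ πR²·S(1−A) = 4πR²·σT_eq⁴, so T_eq⁴ = S(1−A)/(4σ).
T_eq = [2680 × 0.62 / (4 × 5.67×10⁻⁸)]^(1/4) = (7.33×10⁹)^(1/4) = 293 K.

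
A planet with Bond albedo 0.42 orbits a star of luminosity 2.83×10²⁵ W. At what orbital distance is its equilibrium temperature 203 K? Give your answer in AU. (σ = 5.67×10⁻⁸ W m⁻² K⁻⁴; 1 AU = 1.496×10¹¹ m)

From T_eq⁴ = L(1−A)/(16πσd²): d = √[L(1−A)/(16πσT_eq⁴)].
d = √[2.83×10²⁵ × 0.58 / (16π × 5.67×10⁻⁸ × (203)⁴)] = 5.82×10¹⁰ m = 0.389 AU.

d ≈ 0.389 AU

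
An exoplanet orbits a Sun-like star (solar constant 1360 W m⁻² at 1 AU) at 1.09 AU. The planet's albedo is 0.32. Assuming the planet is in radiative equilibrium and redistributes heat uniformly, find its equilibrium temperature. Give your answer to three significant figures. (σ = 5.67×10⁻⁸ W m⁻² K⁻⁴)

Flux at 1.09 AU: S = 1360/1.09² = 1140 W m⁻².
Energy balance: absorbed = emitted ⇒ πR²·S(1−A) = 4πR²·σT_eq⁴, so T_eq⁴ = S(1−A)/(4σ).
T_eq = [1140 × 0.68 / (4 × 5.67×10⁻⁸)]^(1/4) = (3.43×10⁹)^(1/4) = 242 K.

T_eq ≈ 242 K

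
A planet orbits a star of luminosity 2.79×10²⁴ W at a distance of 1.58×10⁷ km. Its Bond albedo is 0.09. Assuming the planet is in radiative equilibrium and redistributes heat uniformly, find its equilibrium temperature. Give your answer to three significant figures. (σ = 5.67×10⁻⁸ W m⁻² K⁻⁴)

d = 1.58×10⁷ km = 1.58×10¹⁰ m.
Flux: S = L/(4πd²) = 2.79×10²⁴/(4π×(1.58×10¹⁰)²) = 889 W m⁻².
Energy balance: absorbed = emitted ⇒ πR²·S(1−A) = 4πR²·σT_eq⁴, so T_eq⁴ = S(1−A)/(4σ).
T_eq = [889 × 0.91 / (4 × 5.67×10⁻⁸)]^(1/4) = (3.57×10⁹)^(1/4) = 244 K.

T_eq ≈ 244 K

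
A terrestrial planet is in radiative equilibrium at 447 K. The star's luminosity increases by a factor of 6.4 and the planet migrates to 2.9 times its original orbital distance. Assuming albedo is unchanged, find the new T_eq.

T_eq ∝ L^(1/4) · d^(−1/2).
T′ = 447 × 6.4^(1/4) / 2.9^(1/2) = 417 K.

T_eq ≈ 417 K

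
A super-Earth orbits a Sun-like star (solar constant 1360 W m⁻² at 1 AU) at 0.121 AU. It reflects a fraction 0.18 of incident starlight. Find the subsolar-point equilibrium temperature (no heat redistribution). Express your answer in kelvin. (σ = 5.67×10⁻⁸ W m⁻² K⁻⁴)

T_ss ≈ 1080 K

Flux at 0.121 AU: S = 1360/0.121² = 9.29×10⁴ W m⁻².
At the subsolar point the surface absorbs S(1−A) and emits σT⁴ per unit area — no factor of 4, since only the local patch is in balance.
T = [9.29×10⁴ × 0.82 / 5.67×10⁻⁸]^(1/4) = (1.34×10¹²)^(1/4) = 1080 K.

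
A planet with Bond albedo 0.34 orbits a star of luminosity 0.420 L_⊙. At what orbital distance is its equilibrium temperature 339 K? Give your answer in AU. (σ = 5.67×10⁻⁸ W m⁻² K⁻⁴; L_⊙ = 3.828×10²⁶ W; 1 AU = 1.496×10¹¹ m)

L = 0.420 × 3.828×10²⁶ = 1.61×10²⁶ W.
From T_eq⁴ = L(1−A)/(16πσd²): d = √[L(1−A)/(16πσT_eq⁴)].
d = √[1.61×10²⁶ × 0.66 / (16π × 5.67×10⁻⁸ × (339)⁴)] = 5.31×10¹⁰ m = 0.355 AU.

d ≈ 0.355 AU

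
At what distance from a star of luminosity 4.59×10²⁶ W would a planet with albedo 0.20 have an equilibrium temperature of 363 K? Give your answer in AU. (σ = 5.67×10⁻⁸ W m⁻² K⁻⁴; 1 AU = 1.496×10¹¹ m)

d ≈ 0.576 AU

From T_eq⁴ = L(1−A)/(16πσd²): d = √[L(1−A)/(16πσT_eq⁴)].
d = √[4.59×10²⁶ × 0.80 / (16π × 5.67×10⁻⁸ × (363)⁴)] = 8.61×10¹⁰ m = 0.576 AU.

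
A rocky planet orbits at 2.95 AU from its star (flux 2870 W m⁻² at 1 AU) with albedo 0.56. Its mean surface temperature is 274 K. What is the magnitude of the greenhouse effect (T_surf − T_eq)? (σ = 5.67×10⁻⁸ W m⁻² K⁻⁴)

ΔT ≈ 115.0 K

S = 2870/2.95² = 329.8 W m⁻².
T_eq = [S(1−A)/(4σ)]^(1/4) = [329.8×0.44/(4×5.67×10⁻⁸)]^(1/4) = 159.0 K.
ΔT = T_surf − T_eq = 274 − 159.0.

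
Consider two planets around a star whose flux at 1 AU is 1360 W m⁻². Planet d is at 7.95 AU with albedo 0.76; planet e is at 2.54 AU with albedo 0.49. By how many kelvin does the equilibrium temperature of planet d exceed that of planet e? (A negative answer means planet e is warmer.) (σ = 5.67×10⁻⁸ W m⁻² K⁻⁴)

T_eq = [S₀(1−A)/(4σd²)]^(1/4), so T ∝ (1−A)^(1/4) / √d.
T₁ = [1360×0.24/(4×5.67×10⁻⁸×7.95²)]^(1/4) = 69.08 K.
T₂ = [1360×0.51/(4×5.67×10⁻⁸×2.54²)]^(1/4) = 147.55 K.

ΔT ≈ -78.5 K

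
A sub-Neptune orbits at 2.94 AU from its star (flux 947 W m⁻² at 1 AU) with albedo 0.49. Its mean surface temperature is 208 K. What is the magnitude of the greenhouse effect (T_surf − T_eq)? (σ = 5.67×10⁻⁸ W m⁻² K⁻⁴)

ΔT ≈ 82.7 K

S = 947/2.94² = 109.6 W m⁻².
T_eq = [S(1−A)/(4σ)]^(1/4) = [109.6×0.51/(4×5.67×10⁻⁸)]^(1/4) = 125.3 K.
ΔT = T_surf − T_eq = 208 − 125.3.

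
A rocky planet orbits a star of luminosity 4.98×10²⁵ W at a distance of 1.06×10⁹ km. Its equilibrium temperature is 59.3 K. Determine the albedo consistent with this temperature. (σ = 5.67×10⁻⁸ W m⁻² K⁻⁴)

d = 1.06×10⁹ km = 1.06×10¹² m.
Flux: S = L/(4πd²) = 4.98×10²⁵/(4π×(1.06×10¹²)²) = 3.53 W m⁻².
From T_eq⁴ = S(1−A)/(4σ): 1−A = 4σT_eq⁴/S.
1−A = 4 × 5.67×10⁻⁸ × (59.3)⁴ / 3.53 = 0.795.

A ≈ 0.20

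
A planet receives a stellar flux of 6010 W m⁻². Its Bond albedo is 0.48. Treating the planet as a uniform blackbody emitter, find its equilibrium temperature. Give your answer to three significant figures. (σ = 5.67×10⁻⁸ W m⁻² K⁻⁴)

T_eq ≈ 343 K

Energy balance: absorbed = emitted ⇒ πR²·S(1−A) = 4πR²·σT_eq⁴, so T_eq⁴ = S(1−A)/(4σ).
T_eq = [6010 × 0.52 / (4 × 5.67×10⁻⁸)]^(1/4) = (1.38×10¹⁰)^(1/4) = 343 K.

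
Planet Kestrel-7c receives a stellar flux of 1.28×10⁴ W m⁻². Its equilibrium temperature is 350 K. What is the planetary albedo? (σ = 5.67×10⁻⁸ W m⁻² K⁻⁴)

From T_eq⁴ = S(1−A)/(4σ): 1−A = 4σT_eq⁴/S.
1−A = 4 × 5.67×10⁻⁸ × (350)⁴ / 1.28×10⁴ = 0.266.

A ≈ 0.73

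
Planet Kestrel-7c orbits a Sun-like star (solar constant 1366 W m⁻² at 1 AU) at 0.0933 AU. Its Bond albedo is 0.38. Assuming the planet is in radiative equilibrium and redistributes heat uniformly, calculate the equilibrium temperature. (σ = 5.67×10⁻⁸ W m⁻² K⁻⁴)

Flux at 0.0933 AU: S = 1366/0.0933² = 1.57×10⁵ W m⁻².
Energy balance: absorbed = emitted ⇒ πR²·S(1−A) = 4πR²·σT_eq⁴, so T_eq⁴ = S(1−A)/(4σ).
T_eq = [1.57×10⁵ × 0.62 / (4 × 5.67×10⁻⁸)]^(1/4) = (4.29×10¹¹)^(1/4) = 809 K.

T_eq ≈ 809 K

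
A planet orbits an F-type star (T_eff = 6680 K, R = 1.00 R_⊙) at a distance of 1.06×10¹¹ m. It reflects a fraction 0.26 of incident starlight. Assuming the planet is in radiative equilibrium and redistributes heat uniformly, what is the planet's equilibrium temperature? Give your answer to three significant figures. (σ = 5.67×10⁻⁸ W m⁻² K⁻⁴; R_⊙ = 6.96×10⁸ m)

R_⋆ = 1.00 × 6.96×10⁸ = 6.96×10⁸ m.
L = 4πR_⋆²σT_⋆⁴ = 4π(6.96×10⁸)² × 5.67×10⁻⁸ × (6680)⁴ = 6.87×10²⁶ W.
S = L/(4πd²) = 4870 W m⁻².
Energy balance: absorbed = emitted ⇒ πR²·S(1−A) = 4πR²·σT_eq⁴, so T_eq⁴ = S(1−A)/(4σ).
T_eq = [4870 × 0.74 / (4 × 5.67×10⁻⁸)]^(1/4) = (1.59×10¹⁰)^(1/4) = 355 K.

T_eq ≈ 355 K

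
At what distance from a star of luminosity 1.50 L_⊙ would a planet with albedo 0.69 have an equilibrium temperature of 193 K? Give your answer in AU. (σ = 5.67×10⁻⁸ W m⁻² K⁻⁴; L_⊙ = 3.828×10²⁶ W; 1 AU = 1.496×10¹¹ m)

d ≈ 1.42 AU

L = 1.50 × 3.828×10²⁶ = 5.74×10²⁶ W.
From T_eq⁴ = L(1−A)/(16πσd²): d = √[L(1−A)/(16πσT_eq⁴)].
d = √[5.74×10²⁶ × 0.31 / (16π × 5.67×10⁻⁸ × (193)⁴)] = 2.12×10¹¹ m = 1.42 AU.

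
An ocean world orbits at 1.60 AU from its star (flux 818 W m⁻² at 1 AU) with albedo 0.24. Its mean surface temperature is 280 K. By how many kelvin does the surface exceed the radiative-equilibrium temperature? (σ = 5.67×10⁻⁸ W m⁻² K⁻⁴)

S = 818/1.60² = 319.5 W m⁻².
T_eq = [S(1−A)/(4σ)]^(1/4) = [319.5×0.76/(4×5.67×10⁻⁸)]^(1/4) = 180.9 K.
ΔT = T_surf − T_eq = 280 − 180.9.

ΔT ≈ 99.1 K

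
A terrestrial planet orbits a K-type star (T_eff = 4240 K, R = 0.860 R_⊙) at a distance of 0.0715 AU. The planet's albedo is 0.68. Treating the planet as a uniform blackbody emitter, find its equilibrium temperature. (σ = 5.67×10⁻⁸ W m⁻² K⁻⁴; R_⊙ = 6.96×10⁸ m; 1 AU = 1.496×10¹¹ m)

T_eq ≈ 533 K

R_⋆ = 0.860 × 6.96×10⁸ = 5.99×10⁸ m.
d = 0.0715 AU = 1.07×10¹⁰ m.
L = 4πR_⋆²σT_⋆⁴ = 4π(5.99×10⁸)² × 5.67×10⁻⁸ × (4240)⁴ = 8.25×10²⁵ W.
S = L/(4πd²) = 5.74×10⁴ W m⁻².
Energy balance: absorbed = emitted ⇒ πR²·S(1−A) = 4πR²·σT_eq⁴, so T_eq⁴ = S(1−A)/(4σ).
T_eq = [5.74×10⁴ × 0.32 / (4 × 5.67×10⁻⁸)]^(1/4) = (8.10×10¹⁰)^(1/4) = 533 K.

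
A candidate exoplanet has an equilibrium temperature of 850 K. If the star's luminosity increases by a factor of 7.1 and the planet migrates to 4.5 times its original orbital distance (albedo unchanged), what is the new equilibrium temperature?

T_eq ∝ L^(1/4) · d^(−1/2).
T′ = 850 × 7.1^(1/4) / 4.5^(1/2) = 654 K.

T_eq ≈ 654 K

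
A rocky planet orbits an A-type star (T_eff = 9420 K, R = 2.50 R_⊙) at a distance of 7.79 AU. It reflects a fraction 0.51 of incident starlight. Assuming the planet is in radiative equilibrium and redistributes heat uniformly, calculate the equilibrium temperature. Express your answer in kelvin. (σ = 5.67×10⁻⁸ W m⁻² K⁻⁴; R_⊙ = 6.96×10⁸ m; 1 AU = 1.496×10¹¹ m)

R_⋆ = 2.50 × 6.96×10⁸ = 1.74×10⁹ m.
d = 7.79 AU = 1.17×10¹² m.
L = 4πR_⋆²σT_⋆⁴ = 4π(1.74×10⁹)² × 5.67×10⁻⁸ × (9420)⁴ = 1.70×10²⁸ W.
S = L/(4πd²) = 995 W m⁻².
Energy balance: absorbed = emitted ⇒ πR²·S(1−A) = 4πR²·σT_eq⁴, so T_eq⁴ = S(1−A)/(4σ).
T_eq = [995 × 0.49 / (4 × 5.67×10⁻⁸)]^(1/4) = (2.15×10⁹)^(1/4) = 215 K.

T_eq ≈ 215 K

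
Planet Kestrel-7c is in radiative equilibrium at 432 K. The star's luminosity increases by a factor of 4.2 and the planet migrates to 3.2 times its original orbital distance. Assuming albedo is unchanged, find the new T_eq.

T_eq ∝ L^(1/4) · d^(−1/2).
T′ = 432 × 4.2^(1/4) / 3.2^(1/2) = 346 K.

T_eq ≈ 346 K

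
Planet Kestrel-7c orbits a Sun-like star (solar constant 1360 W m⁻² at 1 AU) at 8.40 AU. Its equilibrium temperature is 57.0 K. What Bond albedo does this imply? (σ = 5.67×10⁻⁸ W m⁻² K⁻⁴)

Flux at 8.40 AU: S = 1360/8.40² = 19.3 W m⁻².
From T_eq⁴ = S(1−A)/(4σ): 1−A = 4σT_eq⁴/S.
1−A = 4 × 5.67×10⁻⁸ × (57.0)⁴ / 19.3 = 0.124.

A ≈ 0.88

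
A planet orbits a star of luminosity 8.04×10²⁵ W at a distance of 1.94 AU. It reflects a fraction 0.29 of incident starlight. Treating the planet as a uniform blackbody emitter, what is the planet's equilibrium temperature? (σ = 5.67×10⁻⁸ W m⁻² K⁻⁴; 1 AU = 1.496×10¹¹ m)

d = 1.94 AU = 2.90×10¹¹ m.
Flux: S = L/(4πd²) = 8.04×10²⁵/(4π×(2.90×10¹¹)²) = 76.0 W m⁻².
Energy balance: absorbed = emitted ⇒ πR²·S(1−A) = 4πR²·σT_eq⁴, so T_eq⁴ = S(1−A)/(4σ).
T_eq = [76.0 × 0.71 / (4 × 5.67×10⁻⁸)]^(1/4) = (2.38×10⁸)^(1/4) = 124 K.

T_eq ≈ 124 K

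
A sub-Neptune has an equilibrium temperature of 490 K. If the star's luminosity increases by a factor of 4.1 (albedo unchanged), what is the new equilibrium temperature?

T_eq ≈ 697 K

T_eq ∝ L^(1/4) · d^(−1/2).
T′ = 490 × 4.1^(1/4) = 697 K.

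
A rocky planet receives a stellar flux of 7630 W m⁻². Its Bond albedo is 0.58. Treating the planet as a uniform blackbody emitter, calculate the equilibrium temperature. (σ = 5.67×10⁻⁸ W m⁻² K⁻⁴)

Energy balance: absorbed = emitted ⇒ πR²·S(1−A) = 4πR²·σT_eq⁴, so T_eq⁴ = S(1−A)/(4σ).
T_eq = [7630 × 0.42 / (4 × 5.67×10⁻⁸)]^(1/4) = (1.41×10¹⁰)^(1/4) = 345 K.

T_eq ≈ 345 K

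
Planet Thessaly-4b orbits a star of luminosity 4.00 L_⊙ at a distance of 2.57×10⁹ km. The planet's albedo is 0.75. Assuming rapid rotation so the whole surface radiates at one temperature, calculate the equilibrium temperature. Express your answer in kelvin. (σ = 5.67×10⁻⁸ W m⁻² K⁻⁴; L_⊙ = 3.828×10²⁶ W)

d = 2.57×10⁹ km = 2.57×10¹² m.
L = 4.00 × 3.828×10²⁶ = 1.53×10²⁷ W.
Flux: S = L/(4πd²) = 1.53×10²⁷/(4π×(2.57×10¹²)²) = 18.4 W m⁻².
Energy balance: absorbed = emitted ⇒ πR²·S(1−A) = 4πR²·σT_eq⁴, so T_eq⁴ = S(1−A)/(4σ).
T_eq = [18.4 × 0.25 / (4 × 5.67×10⁻⁸)]^(1/4) = (2.03×10⁷)^(1/4) = 67.2 K.

T_eq ≈ 67.2 K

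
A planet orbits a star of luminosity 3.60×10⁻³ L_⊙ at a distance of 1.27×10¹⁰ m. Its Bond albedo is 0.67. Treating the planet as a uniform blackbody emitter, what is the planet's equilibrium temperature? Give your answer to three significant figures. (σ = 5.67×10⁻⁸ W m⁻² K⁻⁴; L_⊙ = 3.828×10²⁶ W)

L = 3.60×10⁻³ × 3.828×10²⁶ = 1.38×10²⁴ W.
Flux: S = L/(4πd²) = 1.38×10²⁴/(4π×(1.27×10¹⁰)²) = 680 W m⁻².
Energy balance: absorbed = emitted ⇒ πR²·S(1−A) = 4πR²·σT_eq⁴, so T_eq⁴ = S(1−A)/(4σ).
T_eq = [680 × 0.33 / (4 × 5.67×10⁻⁸)]^(1/4) = (9.89×10⁸)^(1/4) = 177 K.

T_eq ≈ 177 K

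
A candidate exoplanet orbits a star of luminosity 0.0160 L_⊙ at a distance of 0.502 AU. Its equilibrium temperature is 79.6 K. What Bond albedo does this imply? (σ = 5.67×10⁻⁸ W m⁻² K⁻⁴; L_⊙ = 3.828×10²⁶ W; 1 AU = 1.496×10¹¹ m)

d = 0.502 AU = 7.51×10¹⁰ m.
L = 0.0160 × 3.828×10²⁶ = 6.12×10²⁴ W.
Flux: S = L/(4πd²) = 6.12×10²⁴/(4π×(7.51×10¹⁰)²) = 86.4 W m⁻².
From T_eq⁴ = S(1−A)/(4σ): 1−A = 4σT_eq⁴/S.
1−A = 4 × 5.67×10⁻⁸ × (79.6)⁴ / 86.4 = 0.105.

A ≈ 0.89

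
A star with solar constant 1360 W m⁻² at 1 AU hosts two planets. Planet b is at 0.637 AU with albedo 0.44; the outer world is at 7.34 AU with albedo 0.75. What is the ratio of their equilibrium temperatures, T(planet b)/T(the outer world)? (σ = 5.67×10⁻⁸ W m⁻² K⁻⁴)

T_eq = [S₀(1−A)/(4σd²)]^(1/4), so T ∝ (1−A)^(1/4) / √d.
T₁ = [1360×0.56/(4×5.67×10⁻⁸×0.637²)]^(1/4) = 301.61 K.
T₂ = [1360×0.25/(4×5.67×10⁻⁸×7.34²)]^(1/4) = 72.63 K.

T₁/T₂ ≈ 4.153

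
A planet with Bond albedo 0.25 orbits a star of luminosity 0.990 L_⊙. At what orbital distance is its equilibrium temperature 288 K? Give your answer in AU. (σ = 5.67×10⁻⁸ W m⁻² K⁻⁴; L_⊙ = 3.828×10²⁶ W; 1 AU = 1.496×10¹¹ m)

L = 0.990 × 3.828×10²⁶ = 3.79×10²⁶ W.
From T_eq⁴ = L(1−A)/(16πσd²): d = √[L(1−A)/(16πσT_eq⁴)].
d = √[3.79×10²⁶ × 0.75 / (16π × 5.67×10⁻⁸ × (288)⁴)] = 1.20×10¹¹ m = 0.805 AU.

d ≈ 0.805 AU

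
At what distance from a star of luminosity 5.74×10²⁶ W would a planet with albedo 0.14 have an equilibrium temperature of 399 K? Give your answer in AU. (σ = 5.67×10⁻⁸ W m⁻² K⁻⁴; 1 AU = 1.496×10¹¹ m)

From T_eq⁴ = L(1−A)/(16πσd²): d = √[L(1−A)/(16πσT_eq⁴)].
d = √[5.74×10²⁶ × 0.86 / (16π × 5.67×10⁻⁸ × (399)⁴)] = 8.27×10¹⁰ m = 0.553 AU.

d ≈ 0.553 AU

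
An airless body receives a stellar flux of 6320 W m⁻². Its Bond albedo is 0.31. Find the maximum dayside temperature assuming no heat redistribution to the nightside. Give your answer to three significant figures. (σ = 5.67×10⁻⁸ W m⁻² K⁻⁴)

With no redistribution each surface element balances locally: S(1−A) = σT⁴.
T = [6320 × 0.69 / 5.67×10⁻⁸]^(1/4) = (7.69×10¹⁰)^(1/4) = 527 K.

T_ss ≈ 527 K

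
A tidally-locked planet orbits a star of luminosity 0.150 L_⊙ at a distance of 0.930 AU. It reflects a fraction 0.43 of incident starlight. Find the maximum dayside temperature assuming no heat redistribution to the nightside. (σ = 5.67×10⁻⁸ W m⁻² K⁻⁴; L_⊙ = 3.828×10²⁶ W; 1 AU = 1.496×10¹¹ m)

T_ss ≈ 221 K

d = 0.930 AU = 1.39×10¹¹ m.
L = 0.150 × 3.828×10²⁶ = 5.74×10²⁵ W.
Flux: S = L/(4πd²) = 5.74×10²⁵/(4π×(1.39×10¹¹)²) = 236 W m⁻².
With no redistribution each surface element balances locally: S(1−A) = σT⁴.
T = [236 × 0.57 / 5.67×10⁻⁸]^(1/4) = (2.37×10⁹)^(1/4) = 221 K.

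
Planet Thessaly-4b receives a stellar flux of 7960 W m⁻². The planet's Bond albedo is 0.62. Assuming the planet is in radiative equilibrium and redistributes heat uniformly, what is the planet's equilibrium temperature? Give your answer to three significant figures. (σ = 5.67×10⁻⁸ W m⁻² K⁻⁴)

T_eq ≈ 340 K

Energy balance: absorbed = emitted ⇒ πR²·S(1−A) = 4πR²·σT_eq⁴, so T_eq⁴ = S(1−A)/(4σ).
T_eq = [7960 × 0.38 / (4 × 5.67×10⁻⁸)]^(1/4) = (1.33×10¹⁰)^(1/4) = 340 K.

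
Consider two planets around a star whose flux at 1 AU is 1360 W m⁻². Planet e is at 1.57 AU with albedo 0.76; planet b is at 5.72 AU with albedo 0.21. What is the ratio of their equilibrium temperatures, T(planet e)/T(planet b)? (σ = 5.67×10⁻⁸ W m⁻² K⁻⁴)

T₁/T₂ ≈ 1.417

T_eq = [S₀(1−A)/(4σd²)]^(1/4), so T ∝ (1−A)^(1/4) / √d.
T₁ = [1360×0.24/(4×5.67×10⁻⁸×1.57²)]^(1/4) = 155.45 K.
T₂ = [1360×0.79/(4×5.67×10⁻⁸×5.72²)]^(1/4) = 109.69 K.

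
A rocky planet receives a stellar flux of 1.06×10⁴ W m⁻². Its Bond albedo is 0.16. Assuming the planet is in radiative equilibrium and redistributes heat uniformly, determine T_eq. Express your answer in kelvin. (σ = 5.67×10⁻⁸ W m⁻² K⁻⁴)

Energy balance: absorbed = emitted ⇒ πR²·S(1−A) = 4πR²·σT_eq⁴, so T_eq⁴ = S(1−A)/(4σ).
T_eq = [1.06×10⁴ × 0.84 / (4 × 5.67×10⁻⁸)]^(1/4) = (3.93×10¹⁰)^(1/4) = 445 K.

T_eq ≈ 445 K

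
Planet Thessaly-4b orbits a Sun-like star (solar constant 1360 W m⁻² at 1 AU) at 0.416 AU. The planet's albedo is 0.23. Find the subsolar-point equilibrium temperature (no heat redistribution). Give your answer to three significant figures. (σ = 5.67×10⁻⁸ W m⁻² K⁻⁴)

T_ss ≈ 572 K

Flux at 0.416 AU: S = 1360/0.416² = 7860 W m⁻².
At the subsolar point the surface absorbs S(1−A) and emits σT⁴ per unit area — no factor of 4, since only the local patch is in balance.
T = [7860 × 0.77 / 5.67×10⁻⁸]^(1/4) = (1.07×10¹¹)^(1/4) = 572 K.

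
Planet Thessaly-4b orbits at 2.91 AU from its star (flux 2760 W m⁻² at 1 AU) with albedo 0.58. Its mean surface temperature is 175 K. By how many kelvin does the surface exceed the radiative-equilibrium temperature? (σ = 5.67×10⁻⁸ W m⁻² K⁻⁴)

ΔT ≈ 18.3 K

S = 2760/2.91² = 325.9 W m⁻².
T_eq = [S(1−A)/(4σ)]^(1/4) = [325.9×0.42/(4×5.67×10⁻⁸)]^(1/4) = 156.7 K.
ΔT = T_surf − T_eq = 175 − 156.7.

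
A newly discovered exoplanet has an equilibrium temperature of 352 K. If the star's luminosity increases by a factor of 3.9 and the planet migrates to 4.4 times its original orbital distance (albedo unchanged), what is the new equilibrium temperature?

T_eq ≈ 236 K

T_eq ∝ L^(1/4) · d^(−1/2).
T′ = 352 × 3.9^(1/4) / 4.4^(1/2) = 236 K.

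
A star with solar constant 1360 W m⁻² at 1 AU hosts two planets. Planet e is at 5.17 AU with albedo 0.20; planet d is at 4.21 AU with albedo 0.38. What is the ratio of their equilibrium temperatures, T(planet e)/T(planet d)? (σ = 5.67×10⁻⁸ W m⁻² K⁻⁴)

T₁/T₂ ≈ 0.962

T_eq = [S₀(1−A)/(4σd²)]^(1/4), so T ∝ (1−A)^(1/4) / √d.
T₁ = [1360×0.80/(4×5.67×10⁻⁸×5.17²)]^(1/4) = 115.74 K.
T₂ = [1360×0.62/(4×5.67×10⁻⁸×4.21²)]^(1/4) = 120.35 K.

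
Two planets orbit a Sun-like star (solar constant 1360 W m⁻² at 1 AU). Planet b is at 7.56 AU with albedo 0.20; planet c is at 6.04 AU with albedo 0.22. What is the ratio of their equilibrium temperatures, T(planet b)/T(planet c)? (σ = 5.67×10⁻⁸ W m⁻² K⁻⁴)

T_eq = [S₀(1−A)/(4σd²)]^(1/4), so T ∝ (1−A)^(1/4) / √d.
T₁ = [1360×0.80/(4×5.67×10⁻⁸×7.56²)]^(1/4) = 95.72 K.
T₂ = [1360×0.78/(4×5.67×10⁻⁸×6.04²)]^(1/4) = 106.41 K.

T₁/T₂ ≈ 0.900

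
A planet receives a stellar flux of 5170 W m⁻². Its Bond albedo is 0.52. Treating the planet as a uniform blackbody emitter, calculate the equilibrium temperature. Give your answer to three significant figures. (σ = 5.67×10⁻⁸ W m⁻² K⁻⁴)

T_eq ≈ 323 K

Energy balance: absorbed = emitted ⇒ πR²·S(1−A) = 4πR²·σT_eq⁴, so T_eq⁴ = S(1−A)/(4σ).
T_eq = [5170 × 0.48 / (4 × 5.67×10⁻⁸)]^(1/4) = (1.09×10¹⁰)^(1/4) = 323 K.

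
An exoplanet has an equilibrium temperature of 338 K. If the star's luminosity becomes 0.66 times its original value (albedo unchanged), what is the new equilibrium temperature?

T_eq ≈ 305 K

T_eq ∝ L^(1/4) · d^(−1/2).
T′ = 338 × 0.66^(1/4) = 305 K.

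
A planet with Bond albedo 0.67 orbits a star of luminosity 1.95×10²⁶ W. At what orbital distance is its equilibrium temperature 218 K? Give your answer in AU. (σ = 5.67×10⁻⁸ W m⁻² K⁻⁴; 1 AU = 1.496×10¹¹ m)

d ≈ 0.668 AU

From T_eq⁴ = L(1−A)/(16πσd²): d = √[L(1−A)/(16πσT_eq⁴)].
d = √[1.95×10²⁶ × 0.33 / (16π × 5.67×10⁻⁸ × (218)⁴)] = 1.00×10¹¹ m = 0.668 AU.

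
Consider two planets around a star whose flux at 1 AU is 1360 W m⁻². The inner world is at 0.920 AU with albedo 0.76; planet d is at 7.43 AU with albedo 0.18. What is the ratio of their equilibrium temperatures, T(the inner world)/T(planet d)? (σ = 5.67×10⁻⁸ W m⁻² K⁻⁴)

T₁/T₂ ≈ 2.090

T_eq = [S₀(1−A)/(4σd²)]^(1/4), so T ∝ (1−A)^(1/4) / √d.
T₁ = [1360×0.24/(4×5.67×10⁻⁸×0.920²)]^(1/4) = 203.06 K.
T₂ = [1360×0.82/(4×5.67×10⁻⁸×7.43²)]^(1/4) = 97.15 K.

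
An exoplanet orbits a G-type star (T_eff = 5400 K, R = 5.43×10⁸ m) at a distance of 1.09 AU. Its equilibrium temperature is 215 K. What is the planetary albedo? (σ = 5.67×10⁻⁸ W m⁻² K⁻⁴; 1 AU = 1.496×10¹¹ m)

A ≈ 0.09

d = 1.09 AU = 1.63×10¹¹ m.
L = 4πR_⋆²σT_⋆⁴ = 4π(5.43×10⁸)² × 5.67×10⁻⁸ × (5400)⁴ = 1.79×10²⁶ W.
S = L/(4πd²) = 535 W m⁻².
From T_eq⁴ = S(1−A)/(4σ): 1−A = 4σT_eq⁴/S.
1−A = 4 × 5.67×10⁻⁸ × (215)⁴ / 535 = 0.906.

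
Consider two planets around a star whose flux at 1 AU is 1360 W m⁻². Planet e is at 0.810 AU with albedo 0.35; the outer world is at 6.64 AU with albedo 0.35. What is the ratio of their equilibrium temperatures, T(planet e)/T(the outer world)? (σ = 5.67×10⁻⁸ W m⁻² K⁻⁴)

T₁/T₂ ≈ 2.863

T_eq = [S₀(1−A)/(4σd²)]^(1/4), so T ∝ (1−A)^(1/4) / √d.
T₁ = [1360×0.65/(4×5.67×10⁻⁸×0.810²)]^(1/4) = 277.63 K.
T₂ = [1360×0.65/(4×5.67×10⁻⁸×6.64²)]^(1/4) = 96.97 K.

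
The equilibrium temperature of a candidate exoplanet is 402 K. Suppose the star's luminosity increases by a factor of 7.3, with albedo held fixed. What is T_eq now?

T_eq ≈ 661 K

T_eq ∝ L^(1/4) · d^(−1/2).
T′ = 402 × 7.3^(1/4) = 661 K.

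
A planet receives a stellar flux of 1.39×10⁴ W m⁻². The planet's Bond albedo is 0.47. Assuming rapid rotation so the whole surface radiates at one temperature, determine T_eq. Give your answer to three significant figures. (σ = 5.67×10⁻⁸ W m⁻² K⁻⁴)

Energy balance: absorbed = emitted ⇒ πR²·S(1−A) = 4πR²·σT_eq⁴, so T_eq⁴ = S(1−A)/(4σ).
T_eq = [1.39×10⁴ × 0.53 / (4 × 5.67×10⁻⁸)]^(1/4) = (3.25×10¹⁰)^(1/4) = 425 K.

T_eq ≈ 425 K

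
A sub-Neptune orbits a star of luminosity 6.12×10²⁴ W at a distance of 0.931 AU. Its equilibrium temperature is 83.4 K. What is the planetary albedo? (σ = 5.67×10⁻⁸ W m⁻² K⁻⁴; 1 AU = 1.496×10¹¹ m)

A ≈ 0.56

d = 0.931 AU = 1.39×10¹¹ m.
Flux: S = L/(4πd²) = 6.12×10²⁴/(4π×(1.39×10¹¹)²) = 25.1 W m⁻².
From T_eq⁴ = S(1−A)/(4σ): 1−A = 4σT_eq⁴/S.
1−A = 4 × 5.67×10⁻⁸ × (83.4)⁴ / 25.1 = 0.437.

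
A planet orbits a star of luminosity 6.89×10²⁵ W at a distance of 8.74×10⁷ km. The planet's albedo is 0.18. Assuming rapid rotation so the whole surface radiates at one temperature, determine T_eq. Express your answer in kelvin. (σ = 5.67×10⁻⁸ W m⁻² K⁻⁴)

T_eq ≈ 226 K

d = 8.74×10⁷ km = 8.74×10¹⁰ m.
Flux: S = L/(4πd²) = 6.89×10²⁵/(4π×(8.74×10¹⁰)²) = 718 W m⁻².
Energy balance: absorbed = emitted ⇒ πR²·S(1−A) = 4πR²·σT_eq⁴, so T_eq⁴ = S(1−A)/(4σ).
T_eq = [718 × 0.82 / (4 × 5.67×10⁻⁸)]^(1/4) = (2.60×10⁹)^(1/4) = 226 K.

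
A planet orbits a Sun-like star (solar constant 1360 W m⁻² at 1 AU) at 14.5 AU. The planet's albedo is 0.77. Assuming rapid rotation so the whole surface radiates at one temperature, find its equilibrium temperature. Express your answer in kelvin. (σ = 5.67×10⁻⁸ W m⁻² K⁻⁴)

Flux at 14.5 AU: S = 1360/14.5² = 6.47 W m⁻².
Energy balance: absorbed = emitted ⇒ πR²·S(1−A) = 4πR²·σT_eq⁴, so T_eq⁴ = S(1−A)/(4σ).
T_eq = [6.47 × 0.23 / (4 × 5.67×10⁻⁸)]^(1/4) = (6.56×10⁶)^(1/4) = 50.6 K.

T_eq ≈ 50.6 K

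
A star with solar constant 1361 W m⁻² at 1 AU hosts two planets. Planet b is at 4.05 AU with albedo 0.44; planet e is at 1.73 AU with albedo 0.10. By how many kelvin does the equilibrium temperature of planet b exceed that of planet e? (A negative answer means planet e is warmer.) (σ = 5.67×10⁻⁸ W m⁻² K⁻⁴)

T_eq = [S₀(1−A)/(4σd²)]^(1/4), so T ∝ (1−A)^(1/4) / √d.
T₁ = [1361×0.56/(4×5.67×10⁻⁸×4.05²)]^(1/4) = 119.64 K.
T₂ = [1361×0.90/(4×5.67×10⁻⁸×1.73²)]^(1/4) = 206.11 K.

ΔT ≈ -86.5 K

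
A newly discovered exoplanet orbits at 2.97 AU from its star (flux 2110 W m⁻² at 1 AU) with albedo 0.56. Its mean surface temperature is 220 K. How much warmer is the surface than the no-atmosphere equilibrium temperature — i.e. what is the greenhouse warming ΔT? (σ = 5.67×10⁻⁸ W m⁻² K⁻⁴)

ΔT ≈ 73.2 K

S = 2110/2.97² = 239.2 W m⁻².
T_eq = [S(1−A)/(4σ)]^(1/4) = [239.2×0.44/(4×5.67×10⁻⁸)]^(1/4) = 146.8 K.
ΔT = T_surf − T_eq = 220 − 146.8.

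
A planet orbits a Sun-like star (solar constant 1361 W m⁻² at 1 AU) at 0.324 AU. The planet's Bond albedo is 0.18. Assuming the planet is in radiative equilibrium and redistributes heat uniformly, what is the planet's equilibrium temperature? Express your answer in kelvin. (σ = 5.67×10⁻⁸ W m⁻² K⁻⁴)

T_eq ≈ 465 K

Flux at 0.324 AU: S = 1361/0.324² = 1.30×10⁴ W m⁻².
Energy balance: absorbed = emitted ⇒ πR²·S(1−A) = 4πR²·σT_eq⁴, so T_eq⁴ = S(1−A)/(4σ).
T_eq = [1.30×10⁴ × 0.82 / (4 × 5.67×10⁻⁸)]^(1/4) = (4.69×10¹⁰)^(1/4) = 465 K.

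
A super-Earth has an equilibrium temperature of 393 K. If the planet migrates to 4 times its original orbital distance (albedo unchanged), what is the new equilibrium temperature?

T_eq ∝ L^(1/4) · d^(−1/2).
T′ = 393 / 4^(1/2) = 196 K.

T_eq ≈ 196 K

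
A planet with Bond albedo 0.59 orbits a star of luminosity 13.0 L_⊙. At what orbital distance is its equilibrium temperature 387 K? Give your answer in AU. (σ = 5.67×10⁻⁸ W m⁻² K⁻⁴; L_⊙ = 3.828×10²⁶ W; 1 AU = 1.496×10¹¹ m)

d ≈ 1.19 AU

L = 13.0 × 3.828×10²⁶ = 4.98×10²⁷ W.
From T_eq⁴ = L(1−A)/(16πσd²): d = √[L(1−A)/(16πσT_eq⁴)].
d = √[4.98×10²⁷ × 0.41 / (16π × 5.67×10⁻⁸ × (387)⁴)] = 1.79×10¹¹ m = 1.19 AU.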